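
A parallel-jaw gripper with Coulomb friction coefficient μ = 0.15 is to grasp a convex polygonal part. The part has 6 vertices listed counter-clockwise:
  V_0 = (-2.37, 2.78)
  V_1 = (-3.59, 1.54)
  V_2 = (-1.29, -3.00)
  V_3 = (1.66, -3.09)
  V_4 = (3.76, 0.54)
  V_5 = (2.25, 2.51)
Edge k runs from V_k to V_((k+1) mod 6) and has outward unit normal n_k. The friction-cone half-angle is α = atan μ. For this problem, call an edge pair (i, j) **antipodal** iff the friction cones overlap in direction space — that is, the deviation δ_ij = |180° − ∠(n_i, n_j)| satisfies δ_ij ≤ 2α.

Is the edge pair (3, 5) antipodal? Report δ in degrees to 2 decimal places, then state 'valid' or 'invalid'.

α = atan 0.15 = 8.53°;  2α = 17.06°
edge 3: e_3 = (+2.10, +3.63);  n_3 = (+0.8656, -0.5008)
edge 5: e_5 = (-4.62, +0.27);  n_5 = (+0.0583, +0.9983)
∠(n_3, n_5) = 116.71°
δ = |180° − 116.71°| = 63.29°
63.29° > 2α = 17.06°  →  invalid

δ = 63.29°, invalid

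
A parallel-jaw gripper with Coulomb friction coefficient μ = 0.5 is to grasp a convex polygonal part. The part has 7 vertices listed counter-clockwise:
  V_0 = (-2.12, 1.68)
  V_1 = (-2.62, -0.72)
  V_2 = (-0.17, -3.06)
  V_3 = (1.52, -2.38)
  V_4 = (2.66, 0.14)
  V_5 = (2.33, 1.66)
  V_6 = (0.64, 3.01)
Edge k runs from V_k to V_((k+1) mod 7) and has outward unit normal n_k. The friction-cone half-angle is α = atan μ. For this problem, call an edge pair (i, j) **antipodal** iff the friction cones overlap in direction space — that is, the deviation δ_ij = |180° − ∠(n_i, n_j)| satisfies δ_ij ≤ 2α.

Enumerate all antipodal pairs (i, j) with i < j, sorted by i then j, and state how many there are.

α = atan 0.5 = 26.57°;  2α = 53.13°
n_0 = (-0.9790, +0.2040)
n_1 = (-0.6907, -0.7232)
n_2 = (+0.3733, -0.9277)
n_3 = (+0.9111, -0.4122)
n_4 = (+0.9772, +0.2122)
n_5 = (+0.6241, +0.7813)
n_6 = (-0.4341, +0.9009)
  (0,1): δ = 121.92°  ·
  (0,2): δ = 56.31°  ·
  (0,3): δ = 12.57°  ✓
  (0,4): δ = 24.02°  ✓
  (0,5): δ = 63.15°  ·
  (0,6): δ = 127.50°  ·
  (1,2): δ = 114.40°  ·
  (1,3): δ = 70.66°  ·
  (1,4): δ = 34.07°  ✓
  (1,5): δ = 5.07°  ✓
  (1,6): δ = 69.41°  ·
  (2,3): δ = 136.26°  ·
  (2,4): δ = 99.67°  ·
  (2,5): δ = 60.54°  ·
  (2,6): δ = 3.81°  ✓
  (3,4): δ = 143.41°  ·
  (3,5): δ = 104.28°  ·
  (3,6): δ = 39.93°  ✓
  (4,5): δ = 140.87°  ·
  (4,6): δ = 76.52°  ·
  (5,6): δ = 115.65°  ·
antipodal pairs: 6

count = 6; pairs: (0,3), (0,4), (1,4), (1,5), (2,6), (3,6)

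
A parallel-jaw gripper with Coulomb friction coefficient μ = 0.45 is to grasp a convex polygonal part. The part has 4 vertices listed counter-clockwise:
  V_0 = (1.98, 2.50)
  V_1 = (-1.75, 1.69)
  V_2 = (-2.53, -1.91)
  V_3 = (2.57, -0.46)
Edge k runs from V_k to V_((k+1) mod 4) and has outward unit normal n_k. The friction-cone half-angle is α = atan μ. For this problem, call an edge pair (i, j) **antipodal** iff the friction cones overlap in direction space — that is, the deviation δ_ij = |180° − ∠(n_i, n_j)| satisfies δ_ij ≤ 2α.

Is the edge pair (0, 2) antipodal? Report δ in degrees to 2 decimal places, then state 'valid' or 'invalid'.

α = atan 0.45 = 24.23°;  2α = 48.46°
edge 0: e_0 = (-3.73, -0.81);  n_0 = (-0.2122, +0.9772)
edge 2: e_2 = (+5.10, +1.45);  n_2 = (+0.2735, -0.9619)
∠(n_0, n_2) = 176.38°
δ = |180° − 176.38°| = 3.62°
3.62° ≤ 2α = 48.46°  →  valid

δ = 3.62°, valid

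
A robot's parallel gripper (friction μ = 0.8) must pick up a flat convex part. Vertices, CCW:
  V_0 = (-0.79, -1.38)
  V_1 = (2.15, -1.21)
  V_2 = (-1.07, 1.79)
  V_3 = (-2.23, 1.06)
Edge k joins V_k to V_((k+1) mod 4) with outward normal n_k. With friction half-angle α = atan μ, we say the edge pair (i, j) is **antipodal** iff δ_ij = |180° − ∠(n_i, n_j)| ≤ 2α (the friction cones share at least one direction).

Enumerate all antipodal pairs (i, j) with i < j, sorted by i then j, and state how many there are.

α = atan 0.8 = 38.66°;  2α = 77.32°
n_0 = (+0.0577, -0.9983)
n_1 = (+0.6817, +0.7317)
n_2 = (-0.5326, +0.8464)
n_3 = (-0.8612, -0.5083)
  (0,1): δ = 46.28°  ✓
  (0,2): δ = 28.87°  ✓
  (0,3): δ = 117.24°  ·
  (1,2): δ = 104.84°  ·
  (1,3): δ = 16.48°  ✓
  (2,3): δ = 91.64°  ·
antipodal pairs: 3

count = 3; pairs: (0,1), (0,2), (1,3)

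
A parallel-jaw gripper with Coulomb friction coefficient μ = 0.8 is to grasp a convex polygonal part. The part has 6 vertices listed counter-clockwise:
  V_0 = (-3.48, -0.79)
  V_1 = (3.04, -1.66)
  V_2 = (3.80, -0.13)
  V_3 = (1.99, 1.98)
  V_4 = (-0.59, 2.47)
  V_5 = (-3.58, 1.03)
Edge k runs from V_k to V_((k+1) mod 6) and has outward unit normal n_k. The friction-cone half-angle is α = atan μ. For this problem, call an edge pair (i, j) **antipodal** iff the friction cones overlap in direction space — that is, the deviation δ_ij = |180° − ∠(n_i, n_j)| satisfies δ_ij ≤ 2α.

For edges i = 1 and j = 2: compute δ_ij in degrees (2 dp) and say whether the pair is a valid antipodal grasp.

α = atan 0.8 = 38.66°;  2α = 77.32°
edge 1: e_1 = (+0.76, +1.53);  n_1 = (+0.8956, -0.4449)
edge 2: e_2 = (-1.81, +2.11);  n_2 = (+0.7590, +0.6511)
∠(n_1, n_2) = 67.04°
δ = |180° − 67.04°| = 112.96°
112.96° > 2α = 77.32°  →  invalid

δ = 112.96°, invalid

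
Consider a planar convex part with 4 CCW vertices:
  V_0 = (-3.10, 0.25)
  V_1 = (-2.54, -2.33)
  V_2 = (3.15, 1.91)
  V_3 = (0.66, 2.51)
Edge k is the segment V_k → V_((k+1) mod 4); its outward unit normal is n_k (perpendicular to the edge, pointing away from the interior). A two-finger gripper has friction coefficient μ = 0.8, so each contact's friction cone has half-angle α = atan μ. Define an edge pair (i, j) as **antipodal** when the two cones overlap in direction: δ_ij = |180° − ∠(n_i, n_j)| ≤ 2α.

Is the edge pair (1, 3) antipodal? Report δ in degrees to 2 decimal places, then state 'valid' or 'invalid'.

δ = 5.68°, valid

α = atan 0.8 = 38.66°;  2α = 77.32°
edge 1: e_1 = (+5.69, +4.24);  n_1 = (+0.5975, -0.8019)
edge 3: e_3 = (-3.76, -2.26);  n_3 = (-0.5152, +0.8571)
∠(n_1, n_3) = 174.32°
δ = |180° − 174.32°| = 5.68°
5.68° ≤ 2α = 77.32°  →  valid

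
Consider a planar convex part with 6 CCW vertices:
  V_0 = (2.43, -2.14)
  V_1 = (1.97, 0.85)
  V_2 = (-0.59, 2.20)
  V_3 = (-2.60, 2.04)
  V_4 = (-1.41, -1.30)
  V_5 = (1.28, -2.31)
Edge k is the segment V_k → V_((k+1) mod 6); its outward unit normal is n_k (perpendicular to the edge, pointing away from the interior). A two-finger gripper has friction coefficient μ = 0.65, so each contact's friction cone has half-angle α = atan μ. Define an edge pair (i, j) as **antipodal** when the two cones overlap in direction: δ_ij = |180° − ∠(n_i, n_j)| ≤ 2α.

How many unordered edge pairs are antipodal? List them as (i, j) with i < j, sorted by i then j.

count = 7; pairs: (0,3), (0,4), (1,3), (1,4), (1,5), (2,4), (2,5)

α = atan 0.65 = 33.02°;  2α = 66.05°
n_0 = (+0.9884, +0.1521)
n_1 = (+0.4665, +0.8845)
n_2 = (-0.0794, +0.9968)
n_3 = (-0.9420, -0.3356)
n_4 = (-0.3515, -0.9362)
n_5 = (+0.1462, -0.9892)
  (0,1): δ = 126.55°  ·
  (0,2): δ = 94.19°  ·
  (0,3): δ = 10.86°  ✓
  (0,4): δ = 60.67°  ✓
  (0,5): δ = 89.66°  ·
  (1,2): δ = 147.64°  ·
  (1,3): δ = 42.59°  ✓
  (1,4): δ = 7.23°  ✓
  (1,5): δ = 36.21°  ✓
  (2,3): δ = 74.94°  ·
  (2,4): δ = 25.13°  ✓
  (2,5): δ = 3.86°  ✓
  (3,4): δ = 130.19°  ·
  (3,5): δ = 101.20°  ·
  (4,5): δ = 151.01°  ·
antipodal pairs: 7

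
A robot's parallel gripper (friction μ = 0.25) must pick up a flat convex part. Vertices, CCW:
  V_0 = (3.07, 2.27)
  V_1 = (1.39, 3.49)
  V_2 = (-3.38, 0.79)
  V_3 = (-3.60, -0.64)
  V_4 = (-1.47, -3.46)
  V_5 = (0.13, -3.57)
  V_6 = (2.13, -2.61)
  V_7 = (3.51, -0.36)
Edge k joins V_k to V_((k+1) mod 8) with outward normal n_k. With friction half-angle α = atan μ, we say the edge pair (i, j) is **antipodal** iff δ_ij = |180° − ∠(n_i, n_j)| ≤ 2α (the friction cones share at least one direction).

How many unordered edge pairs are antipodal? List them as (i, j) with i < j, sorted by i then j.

count = 5; pairs: (0,3), (1,5), (2,6), (2,7), (3,7)

α = atan 0.25 = 14.04°;  2α = 28.07°
n_0 = (+0.5876, +0.8092)
n_1 = (-0.4926, +0.8703)
n_2 = (-0.9884, +0.1521)
n_3 = (-0.7980, -0.6027)
n_4 = (-0.0686, -0.9976)
n_5 = (+0.4327, -0.9015)
n_6 = (+0.8524, -0.5228)
n_7 = (+0.9863, +0.1650)
  (0,1): δ = 114.50°  ·
  (0,2): δ = 62.76°  ·
  (0,3): δ = 16.95°  ✓
  (0,4): δ = 32.05°  ·
  (0,5): δ = 61.63°  ·
  (0,6): δ = 94.46°  ·
  (0,7): δ = 135.48°  ·
  (1,2): δ = 128.26°  ·
  (1,3): δ = 82.45°  ·
  (1,4): δ = 33.44°  ·
  (1,5): δ = 3.87°  ✓
  (1,6): δ = 28.97°  ·
  (1,7): δ = 69.99°  ·
  (2,3): δ = 134.19°  ·
  (2,4): δ = 85.19°  ·
  (2,5): δ = 55.61°  ·
  (2,6): δ = 22.78°  ✓
  (2,7): δ = 18.24°  ✓
  (3,4): δ = 131.00°  ·
  (3,5): δ = 101.42°  ·
  (3,6): δ = 68.59°  ·
  (3,7): δ = 27.57°  ✓
  (4,5): δ = 150.43°  ·
  (4,6): δ = 117.59°  ·
  (4,7): δ = 76.57°  ·
  (5,6): δ = 147.16°  ·
  (5,7): δ = 106.14°  ·
  (6,7): δ = 138.98°  ·
antipodal pairs: 5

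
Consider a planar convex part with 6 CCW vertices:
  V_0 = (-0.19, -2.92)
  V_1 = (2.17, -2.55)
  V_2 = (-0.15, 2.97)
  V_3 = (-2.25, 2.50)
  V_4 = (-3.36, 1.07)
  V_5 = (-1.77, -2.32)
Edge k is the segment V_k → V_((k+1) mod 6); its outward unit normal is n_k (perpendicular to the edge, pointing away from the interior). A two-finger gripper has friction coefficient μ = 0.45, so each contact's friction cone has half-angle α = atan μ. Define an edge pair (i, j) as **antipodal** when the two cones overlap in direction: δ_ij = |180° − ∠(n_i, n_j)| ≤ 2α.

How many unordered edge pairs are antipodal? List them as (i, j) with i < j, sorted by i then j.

α = atan 0.45 = 24.23°;  2α = 48.46°
n_0 = (+0.1549, -0.9879)
n_1 = (+0.9219, +0.3875)
n_2 = (-0.2184, +0.9759)
n_3 = (-0.7899, +0.6132)
n_4 = (-0.9054, -0.4246)
n_5 = (-0.3550, -0.9349)
  (0,1): δ = 76.11°  ·
  (0,2): δ = 3.71°  ✓
  (0,3): δ = 43.27°  ✓
  (0,4): δ = 106.22°  ·
  (0,5): δ = 150.30°  ·
  (1,2): δ = 100.18°  ·
  (1,3): δ = 60.62°  ·
  (1,4): δ = 2.33°  ✓
  (1,5): δ = 46.41°  ✓
  (2,3): δ = 140.43°  ·
  (2,4): δ = 77.49°  ·
  (2,5): δ = 33.41°  ✓
  (3,4): δ = 117.05°  ·
  (3,5): δ = 72.97°  ·
  (4,5): δ = 135.92°  ·
antipodal pairs: 5

count = 5; pairs: (0,2), (0,3), (1,4), (1,5), (2,5)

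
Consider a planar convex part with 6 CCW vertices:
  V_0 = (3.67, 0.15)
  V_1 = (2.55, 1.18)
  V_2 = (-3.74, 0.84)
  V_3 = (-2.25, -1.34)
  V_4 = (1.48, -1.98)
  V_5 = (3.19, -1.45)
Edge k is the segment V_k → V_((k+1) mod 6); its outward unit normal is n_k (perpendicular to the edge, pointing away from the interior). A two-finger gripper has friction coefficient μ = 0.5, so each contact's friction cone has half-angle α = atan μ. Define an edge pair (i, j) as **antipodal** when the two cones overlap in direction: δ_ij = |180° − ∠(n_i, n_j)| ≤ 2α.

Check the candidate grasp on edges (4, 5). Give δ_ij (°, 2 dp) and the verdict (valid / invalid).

δ = 123.92°, invalid

α = atan 0.5 = 26.57°;  2α = 53.13°
edge 4: e_4 = (+1.71, +0.53);  n_4 = (+0.2960, -0.9552)
edge 5: e_5 = (+0.48, +1.60);  n_5 = (+0.9578, -0.2873)
∠(n_4, n_5) = 56.08°
δ = |180° − 56.08°| = 123.92°
123.92° > 2α = 53.13°  →  invalid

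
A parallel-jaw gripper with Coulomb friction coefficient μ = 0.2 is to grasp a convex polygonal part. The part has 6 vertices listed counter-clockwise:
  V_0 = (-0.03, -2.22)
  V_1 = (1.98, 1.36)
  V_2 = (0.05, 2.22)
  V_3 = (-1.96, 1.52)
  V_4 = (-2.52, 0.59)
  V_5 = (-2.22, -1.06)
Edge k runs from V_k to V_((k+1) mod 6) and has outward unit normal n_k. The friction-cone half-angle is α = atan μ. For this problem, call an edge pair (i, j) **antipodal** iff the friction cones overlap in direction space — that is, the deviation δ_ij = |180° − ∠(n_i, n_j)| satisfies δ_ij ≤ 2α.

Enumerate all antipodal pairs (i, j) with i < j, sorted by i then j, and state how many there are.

count = 2; pairs: (0,3), (1,5)

α = atan 0.2 = 11.31°;  2α = 22.62°
n_0 = (+0.8720, -0.4896)
n_1 = (+0.4070, +0.9134)
n_2 = (-0.3289, +0.9444)
n_3 = (-0.8567, +0.5158)
n_4 = (-0.9839, -0.1789)
n_5 = (-0.4681, -0.8837)
  (0,1): δ = 84.71°  ·
  (0,2): δ = 41.49°  ·
  (0,3): δ = 1.74°  ✓
  (0,4): δ = 39.62°  ·
  (0,5): δ = 91.40°  ·
  (1,2): δ = 136.78°  ·
  (1,3): δ = 97.04°  ·
  (1,4): δ = 55.68°  ·
  (1,5): δ = 3.89°  ✓
  (2,3): δ = 140.26°  ·
  (2,4): δ = 98.90°  ·
  (2,5): δ = 47.11°  ·
  (3,4): δ = 138.64°  ·
  (3,5): δ = 86.86°  ·
  (4,5): δ = 128.21°  ·
antipodal pairs: 2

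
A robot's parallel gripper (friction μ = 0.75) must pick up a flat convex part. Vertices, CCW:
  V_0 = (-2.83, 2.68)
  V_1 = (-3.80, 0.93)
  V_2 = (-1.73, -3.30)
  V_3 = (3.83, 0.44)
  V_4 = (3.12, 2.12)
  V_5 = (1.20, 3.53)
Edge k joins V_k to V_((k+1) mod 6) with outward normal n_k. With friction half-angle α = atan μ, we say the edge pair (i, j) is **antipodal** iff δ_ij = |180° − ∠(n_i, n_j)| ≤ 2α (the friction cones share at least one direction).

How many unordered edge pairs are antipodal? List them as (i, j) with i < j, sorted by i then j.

count = 6; pairs: (0,2), (0,3), (1,3), (1,4), (2,4), (2,5)

α = atan 0.75 = 36.87°;  2α = 73.74°
n_0 = (-0.8746, +0.4848)
n_1 = (-0.8982, -0.4396)
n_2 = (+0.5581, -0.8297)
n_3 = (+0.9211, +0.3893)
n_4 = (+0.5919, +0.8060)
n_5 = (-0.2064, +0.9785)
  (0,1): δ = 124.93°  ·
  (0,2): δ = 27.07°  ✓
  (0,3): δ = 51.91°  ✓
  (0,4): δ = 82.71°  ·
  (0,5): δ = 130.91°  ·
  (1,2): δ = 82.15°  ·
  (1,3): δ = 3.17°  ✓
  (1,4): δ = 27.63°  ✓
  (1,5): δ = 75.83°  ·
  (2,3): δ = 101.02°  ·
  (2,4): δ = 70.22°  ✓
  (2,5): δ = 22.02°  ✓
  (3,4): δ = 149.20°  ·
  (3,5): δ = 101.00°  ·
  (4,5): δ = 131.80°  ·
antipodal pairs: 6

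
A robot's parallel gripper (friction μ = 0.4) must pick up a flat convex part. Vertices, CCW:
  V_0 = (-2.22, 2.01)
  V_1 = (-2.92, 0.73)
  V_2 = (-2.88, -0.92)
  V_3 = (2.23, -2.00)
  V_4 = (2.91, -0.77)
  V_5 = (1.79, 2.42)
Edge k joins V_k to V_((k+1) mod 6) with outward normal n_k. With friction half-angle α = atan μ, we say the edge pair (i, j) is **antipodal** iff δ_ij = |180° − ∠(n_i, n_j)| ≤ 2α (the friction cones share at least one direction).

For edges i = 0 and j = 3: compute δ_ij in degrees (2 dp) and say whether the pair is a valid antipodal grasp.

δ = 0.26°, valid

α = atan 0.4 = 21.80°;  2α = 43.60°
edge 0: e_0 = (-0.70, -1.28);  n_0 = (-0.8774, +0.4798)
edge 3: e_3 = (+0.68, +1.23);  n_3 = (+0.8752, -0.4838)
∠(n_0, n_3) = 179.74°
δ = |180° − 179.74°| = 0.26°
0.26° ≤ 2α = 43.60°  →  valid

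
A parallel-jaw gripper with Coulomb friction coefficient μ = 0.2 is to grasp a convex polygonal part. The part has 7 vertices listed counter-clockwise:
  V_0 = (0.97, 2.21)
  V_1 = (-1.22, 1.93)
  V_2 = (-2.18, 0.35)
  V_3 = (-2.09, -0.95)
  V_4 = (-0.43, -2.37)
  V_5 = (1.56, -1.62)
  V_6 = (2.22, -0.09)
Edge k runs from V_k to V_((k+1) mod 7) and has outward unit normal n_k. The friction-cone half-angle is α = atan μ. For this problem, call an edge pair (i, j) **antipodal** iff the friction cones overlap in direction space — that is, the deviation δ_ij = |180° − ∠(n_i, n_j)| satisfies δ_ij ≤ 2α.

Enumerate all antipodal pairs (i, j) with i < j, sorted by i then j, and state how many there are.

α = atan 0.2 = 11.31°;  2α = 22.62°
n_0 = (-0.1268, +0.9919)
n_1 = (-0.8546, +0.5193)
n_2 = (-0.9976, -0.0691)
n_3 = (-0.6500, -0.7599)
n_4 = (+0.3527, -0.9357)
n_5 = (+0.9182, -0.3961)
n_6 = (+0.8786, +0.4775)
  (0,1): δ = 128.57°  ·
  (0,2): δ = 93.33°  ·
  (0,3): δ = 47.83°  ·
  (0,4): δ = 13.36°  ✓
  (0,5): δ = 59.38°  ·
  (0,6): δ = 111.24°  ·
  (1,2): δ = 144.76°  ·
  (1,3): δ = 99.26°  ·
  (1,4): δ = 38.07°  ·
  (1,5): δ = 7.95°  ✓
  (1,6): δ = 59.81°  ·
  (2,3): δ = 134.50°  ·
  (2,4): δ = 73.31°  ·
  (2,5): δ = 27.29°  ·
  (2,6): δ = 24.56°  ·
  (3,4): δ = 118.80°  ·
  (3,5): δ = 72.79°  ·
  (3,6): δ = 20.93°  ✓
  (4,5): δ = 133.98°  ·
  (4,6): δ = 82.13°  ·
  (5,6): δ = 128.14°  ·
antipodal pairs: 3

count = 3; pairs: (0,4), (1,5), (3,6)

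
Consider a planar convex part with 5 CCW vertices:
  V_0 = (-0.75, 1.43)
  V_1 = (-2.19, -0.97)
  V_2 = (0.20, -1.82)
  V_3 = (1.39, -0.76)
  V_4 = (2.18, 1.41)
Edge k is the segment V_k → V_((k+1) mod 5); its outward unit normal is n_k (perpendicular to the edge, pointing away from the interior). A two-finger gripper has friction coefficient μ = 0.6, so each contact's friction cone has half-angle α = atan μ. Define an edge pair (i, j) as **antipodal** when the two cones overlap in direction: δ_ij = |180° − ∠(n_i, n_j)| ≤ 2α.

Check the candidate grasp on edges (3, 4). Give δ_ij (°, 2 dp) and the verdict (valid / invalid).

δ = 70.39°, invalid

α = atan 0.6 = 30.96°;  2α = 61.93°
edge 3: e_3 = (+0.79, +2.17);  n_3 = (+0.9397, -0.3421)
edge 4: e_4 = (-2.93, +0.02);  n_4 = (+0.0068, +1.0000)
∠(n_3, n_4) = 109.61°
δ = |180° − 109.61°| = 70.39°
70.39° > 2α = 61.93°  →  invalid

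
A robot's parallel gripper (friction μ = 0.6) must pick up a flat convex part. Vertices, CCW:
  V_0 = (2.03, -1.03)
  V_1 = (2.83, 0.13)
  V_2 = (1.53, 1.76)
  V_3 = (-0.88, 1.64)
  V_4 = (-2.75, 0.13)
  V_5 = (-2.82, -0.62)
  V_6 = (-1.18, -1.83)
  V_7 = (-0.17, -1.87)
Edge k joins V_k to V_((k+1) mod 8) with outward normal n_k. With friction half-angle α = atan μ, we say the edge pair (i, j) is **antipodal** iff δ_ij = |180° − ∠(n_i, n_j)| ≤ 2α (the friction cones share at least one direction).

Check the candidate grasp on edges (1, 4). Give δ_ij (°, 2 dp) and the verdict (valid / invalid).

α = atan 0.6 = 30.96°;  2α = 61.93°
edge 1: e_1 = (-1.30, +1.63);  n_1 = (+0.7818, +0.6235)
edge 4: e_4 = (-0.07, -0.75);  n_4 = (-0.9957, +0.0929)
∠(n_1, n_4) = 136.09°
δ = |180° − 136.09°| = 43.91°
43.91° ≤ 2α = 61.93°  →  valid

δ = 43.91°, valid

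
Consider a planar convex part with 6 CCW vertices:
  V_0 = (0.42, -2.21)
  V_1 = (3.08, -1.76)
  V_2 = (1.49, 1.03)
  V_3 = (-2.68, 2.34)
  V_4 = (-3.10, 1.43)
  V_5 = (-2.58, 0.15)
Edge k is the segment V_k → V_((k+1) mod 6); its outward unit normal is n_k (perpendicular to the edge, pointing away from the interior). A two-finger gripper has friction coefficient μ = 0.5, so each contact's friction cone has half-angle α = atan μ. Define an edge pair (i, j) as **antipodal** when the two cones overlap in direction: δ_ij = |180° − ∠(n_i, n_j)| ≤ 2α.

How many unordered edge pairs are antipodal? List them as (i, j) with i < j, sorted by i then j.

α = atan 0.5 = 26.57°;  2α = 53.13°
n_0 = (+0.1668, -0.9860)
n_1 = (+0.8688, +0.4951)
n_2 = (+0.2997, +0.9540)
n_3 = (-0.9080, +0.4191)
n_4 = (-0.9265, -0.3764)
n_5 = (-0.6183, -0.7860)
  (0,1): δ = 69.92°  ·
  (0,2): δ = 27.04°  ✓
  (0,3): δ = 55.62°  ·
  (0,4): δ = 102.51°  ·
  (0,5): δ = 132.21°  ·
  (1,2): δ = 137.12°  ·
  (1,3): δ = 54.45°  ·
  (1,4): δ = 7.57°  ✓
  (1,5): δ = 22.13°  ✓
  (2,3): δ = 97.34°  ·
  (2,4): δ = 50.45°  ✓
  (2,5): δ = 20.75°  ✓
  (3,4): δ = 133.12°  ·
  (3,5): δ = 103.42°  ·
  (4,5): δ = 150.30°  ·
antipodal pairs: 5

count = 5; pairs: (0,2), (1,4), (1,5), (2,4), (2,5)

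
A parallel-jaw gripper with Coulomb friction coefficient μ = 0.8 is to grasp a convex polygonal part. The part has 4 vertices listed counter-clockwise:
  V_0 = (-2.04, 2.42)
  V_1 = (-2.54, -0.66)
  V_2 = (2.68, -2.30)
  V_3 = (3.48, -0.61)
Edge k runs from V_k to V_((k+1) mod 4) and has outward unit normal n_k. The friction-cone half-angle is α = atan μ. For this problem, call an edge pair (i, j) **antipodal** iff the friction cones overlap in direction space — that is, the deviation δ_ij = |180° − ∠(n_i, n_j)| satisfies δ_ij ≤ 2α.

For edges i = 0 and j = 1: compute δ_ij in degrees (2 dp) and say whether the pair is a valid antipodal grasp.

α = atan 0.8 = 38.66°;  2α = 77.32°
edge 0: e_0 = (-0.50, -3.08);  n_0 = (-0.9871, +0.1602)
edge 1: e_1 = (+5.22, -1.64);  n_1 = (-0.2997, -0.9540)
∠(n_0, n_1) = 81.78°
δ = |180° − 81.78°| = 98.22°
98.22° > 2α = 77.32°  →  invalid

δ = 98.22°, invalid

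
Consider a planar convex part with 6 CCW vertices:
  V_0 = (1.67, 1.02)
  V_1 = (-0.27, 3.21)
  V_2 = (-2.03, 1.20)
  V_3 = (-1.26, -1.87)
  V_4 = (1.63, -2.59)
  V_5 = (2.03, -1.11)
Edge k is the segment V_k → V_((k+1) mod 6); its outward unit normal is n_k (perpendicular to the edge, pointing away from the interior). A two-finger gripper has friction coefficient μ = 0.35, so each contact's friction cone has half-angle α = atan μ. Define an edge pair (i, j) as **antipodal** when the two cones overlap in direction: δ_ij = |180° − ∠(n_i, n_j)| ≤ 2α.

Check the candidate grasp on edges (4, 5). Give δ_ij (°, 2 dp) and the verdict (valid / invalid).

α = atan 0.35 = 19.29°;  2α = 38.58°
edge 4: e_4 = (+0.40, +1.48);  n_4 = (+0.9654, -0.2609)
edge 5: e_5 = (-0.36, +2.13);  n_5 = (+0.9860, +0.1667)
∠(n_4, n_5) = 24.72°
δ = |180° − 24.72°| = 155.28°
155.28° > 2α = 38.58°  →  invalid

δ = 155.28°, invalid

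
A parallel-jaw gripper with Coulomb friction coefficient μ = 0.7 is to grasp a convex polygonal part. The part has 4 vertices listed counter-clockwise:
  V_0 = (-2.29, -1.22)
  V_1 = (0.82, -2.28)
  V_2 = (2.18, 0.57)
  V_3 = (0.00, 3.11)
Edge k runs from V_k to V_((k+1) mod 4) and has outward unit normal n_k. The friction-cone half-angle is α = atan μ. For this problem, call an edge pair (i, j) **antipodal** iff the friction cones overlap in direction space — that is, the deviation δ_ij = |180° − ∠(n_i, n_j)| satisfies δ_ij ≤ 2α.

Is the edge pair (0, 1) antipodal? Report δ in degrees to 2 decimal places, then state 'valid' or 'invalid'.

α = atan 0.7 = 34.99°;  2α = 69.98°
edge 0: e_0 = (+3.11, -1.06);  n_0 = (-0.3226, -0.9465)
edge 1: e_1 = (+1.36, +2.85);  n_1 = (+0.9025, -0.4307)
∠(n_0, n_1) = 83.31°
δ = |180° − 83.31°| = 96.69°
96.69° > 2α = 69.98°  →  invalid

δ = 96.69°, invalid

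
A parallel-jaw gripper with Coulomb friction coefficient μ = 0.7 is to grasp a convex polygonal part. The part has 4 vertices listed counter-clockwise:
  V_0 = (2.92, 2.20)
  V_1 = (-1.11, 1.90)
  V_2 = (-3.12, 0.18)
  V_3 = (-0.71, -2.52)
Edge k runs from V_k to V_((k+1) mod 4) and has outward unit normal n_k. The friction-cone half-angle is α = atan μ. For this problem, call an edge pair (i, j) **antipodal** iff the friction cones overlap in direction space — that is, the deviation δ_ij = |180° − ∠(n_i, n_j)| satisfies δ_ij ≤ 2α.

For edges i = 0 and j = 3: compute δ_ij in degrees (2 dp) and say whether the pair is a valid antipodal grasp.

δ = 48.18°, valid

α = atan 0.7 = 34.99°;  2α = 69.98°
edge 0: e_0 = (-4.03, -0.30);  n_0 = (-0.0742, +0.9972)
edge 3: e_3 = (+3.63, +4.72);  n_3 = (+0.7927, -0.6096)
∠(n_0, n_3) = 131.82°
δ = |180° − 131.82°| = 48.18°
48.18° ≤ 2α = 69.98°  →  valid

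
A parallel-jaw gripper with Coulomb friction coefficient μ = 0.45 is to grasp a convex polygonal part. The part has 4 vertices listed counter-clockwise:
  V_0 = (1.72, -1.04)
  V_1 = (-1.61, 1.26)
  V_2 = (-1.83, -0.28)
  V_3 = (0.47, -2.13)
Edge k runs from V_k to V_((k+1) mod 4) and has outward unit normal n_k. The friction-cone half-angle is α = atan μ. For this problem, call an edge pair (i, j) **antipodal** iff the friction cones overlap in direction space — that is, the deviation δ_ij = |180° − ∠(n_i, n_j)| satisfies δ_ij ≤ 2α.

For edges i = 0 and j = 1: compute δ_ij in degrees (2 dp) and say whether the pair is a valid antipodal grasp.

δ = 63.50°, invalid

α = atan 0.45 = 24.23°;  2α = 48.46°
edge 0: e_0 = (-3.33, +2.30);  n_0 = (+0.5683, +0.8228)
edge 1: e_1 = (-0.22, -1.54);  n_1 = (-0.9899, +0.1414)
∠(n_0, n_1) = 116.50°
δ = |180° − 116.50°| = 63.50°
63.50° > 2α = 48.46°  →  invalid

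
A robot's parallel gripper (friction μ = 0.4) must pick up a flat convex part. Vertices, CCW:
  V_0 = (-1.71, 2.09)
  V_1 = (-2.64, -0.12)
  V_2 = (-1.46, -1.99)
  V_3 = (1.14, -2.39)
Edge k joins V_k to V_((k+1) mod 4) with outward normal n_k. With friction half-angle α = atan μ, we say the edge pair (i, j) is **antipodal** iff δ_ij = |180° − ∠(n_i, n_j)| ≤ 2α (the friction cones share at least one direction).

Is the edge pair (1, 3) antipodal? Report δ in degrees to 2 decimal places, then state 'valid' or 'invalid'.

δ = 0.21°, valid

α = atan 0.4 = 21.80°;  2α = 43.60°
edge 1: e_1 = (+1.18, -1.87);  n_1 = (-0.8457, -0.5337)
edge 3: e_3 = (-2.85, +4.48);  n_3 = (+0.8437, +0.5368)
∠(n_1, n_3) = 179.79°
δ = |180° − 179.79°| = 0.21°
0.21° ≤ 2α = 43.60°  →  valid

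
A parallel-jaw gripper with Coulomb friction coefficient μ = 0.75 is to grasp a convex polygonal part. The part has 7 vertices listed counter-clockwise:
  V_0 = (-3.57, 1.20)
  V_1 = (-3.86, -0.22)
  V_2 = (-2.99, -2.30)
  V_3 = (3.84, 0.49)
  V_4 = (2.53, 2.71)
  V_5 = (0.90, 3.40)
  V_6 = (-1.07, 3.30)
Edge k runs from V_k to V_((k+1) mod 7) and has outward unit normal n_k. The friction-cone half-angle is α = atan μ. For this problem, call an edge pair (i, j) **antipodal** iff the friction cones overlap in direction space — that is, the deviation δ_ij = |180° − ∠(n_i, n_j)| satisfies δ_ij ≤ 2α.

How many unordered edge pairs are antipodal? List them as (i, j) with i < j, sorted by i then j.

α = atan 0.75 = 36.87°;  2α = 73.74°
n_0 = (-0.9798, +0.2001)
n_1 = (-0.9226, -0.3859)
n_2 = (+0.3782, -0.9257)
n_3 = (+0.8612, +0.5082)
n_4 = (+0.3898, +0.9209)
n_5 = (-0.0507, +0.9987)
n_6 = (-0.6432, +0.7657)
  (0,1): δ = 145.76°  ·
  (0,2): δ = 56.24°  ✓
  (0,3): δ = 42.09°  ✓
  (0,4): δ = 78.60°  ·
  (0,5): δ = 104.45°  ·
  (0,6): δ = 141.57°  ·
  (1,2): δ = 90.48°  ·
  (1,3): δ = 7.85°  ✓
  (1,4): δ = 44.36°  ✓
  (1,5): δ = 70.21°  ✓
  (1,6): δ = 107.33°  ·
  (2,3): δ = 81.68°  ·
  (2,4): δ = 45.16°  ✓
  (2,5): δ = 19.31°  ✓
  (2,6): δ = 17.81°  ✓
  (3,4): δ = 143.49°  ·
  (3,5): δ = 117.64°  ·
  (3,6): δ = 80.51°  ·
  (4,5): δ = 154.15°  ·
  (4,6): δ = 117.03°  ·
  (5,6): δ = 142.88°  ·
antipodal pairs: 8

count = 8; pairs: (0,2), (0,3), (1,3), (1,4), (1,5), (2,4), (2,5), (2,6)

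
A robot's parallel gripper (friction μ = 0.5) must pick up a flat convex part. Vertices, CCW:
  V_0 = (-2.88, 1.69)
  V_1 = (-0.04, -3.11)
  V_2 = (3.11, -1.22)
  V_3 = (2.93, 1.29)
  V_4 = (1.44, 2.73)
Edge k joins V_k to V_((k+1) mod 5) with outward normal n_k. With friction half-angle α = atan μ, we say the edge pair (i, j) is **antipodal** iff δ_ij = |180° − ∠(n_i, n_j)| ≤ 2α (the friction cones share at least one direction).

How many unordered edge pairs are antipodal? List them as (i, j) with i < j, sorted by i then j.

α = atan 0.5 = 26.57°;  2α = 53.13°
n_0 = (-0.8606, -0.5092)
n_1 = (+0.5145, -0.8575)
n_2 = (+0.9974, +0.0715)
n_3 = (+0.6949, +0.7191)
n_4 = (-0.2341, +0.9722)
  (0,1): δ = 89.65°  ·
  (0,2): δ = 26.51°  ✓
  (0,3): δ = 15.37°  ✓
  (0,4): δ = 72.92°  ·
  (1,2): δ = 116.86°  ·
  (1,3): δ = 74.99°  ·
  (1,4): δ = 17.43°  ✓
  (2,3): δ = 138.12°  ·
  (2,4): δ = 80.57°  ·
  (3,4): δ = 122.44°  ·
antipodal pairs: 3

count = 3; pairs: (0,2), (0,3), (1,4)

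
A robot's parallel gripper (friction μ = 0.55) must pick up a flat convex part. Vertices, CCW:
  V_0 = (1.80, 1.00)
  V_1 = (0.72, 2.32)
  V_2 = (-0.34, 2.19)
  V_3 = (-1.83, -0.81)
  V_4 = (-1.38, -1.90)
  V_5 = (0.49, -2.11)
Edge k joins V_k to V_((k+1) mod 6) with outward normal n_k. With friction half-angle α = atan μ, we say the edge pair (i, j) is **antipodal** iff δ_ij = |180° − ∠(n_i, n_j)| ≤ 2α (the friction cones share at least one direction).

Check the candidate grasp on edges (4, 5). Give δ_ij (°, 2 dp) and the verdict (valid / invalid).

δ = 106.43°, invalid

α = atan 0.55 = 28.81°;  2α = 57.62°
edge 4: e_4 = (+1.87, -0.21);  n_4 = (-0.1116, -0.9938)
edge 5: e_5 = (+1.31, +3.11);  n_5 = (+0.9216, -0.3882)
∠(n_4, n_5) = 73.57°
δ = |180° − 73.57°| = 106.43°
106.43° > 2α = 57.62°  →  invalid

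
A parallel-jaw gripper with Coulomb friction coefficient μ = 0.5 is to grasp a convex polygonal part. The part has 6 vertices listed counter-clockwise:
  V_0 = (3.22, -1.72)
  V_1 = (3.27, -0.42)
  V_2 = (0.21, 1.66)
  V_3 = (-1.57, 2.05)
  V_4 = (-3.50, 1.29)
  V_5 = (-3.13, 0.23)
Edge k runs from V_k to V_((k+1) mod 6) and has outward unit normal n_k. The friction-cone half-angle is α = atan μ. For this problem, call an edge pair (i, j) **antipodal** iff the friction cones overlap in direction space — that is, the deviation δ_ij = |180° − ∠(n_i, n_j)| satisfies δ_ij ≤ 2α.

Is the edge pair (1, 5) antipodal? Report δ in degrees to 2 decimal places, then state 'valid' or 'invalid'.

δ = 17.13°, valid

α = atan 0.5 = 26.57°;  2α = 53.13°
edge 1: e_1 = (-3.06, +2.08);  n_1 = (+0.5622, +0.8270)
edge 5: e_5 = (+6.35, -1.95);  n_5 = (-0.2936, -0.9559)
∠(n_1, n_5) = 162.87°
δ = |180° − 162.87°| = 17.13°
17.13° ≤ 2α = 53.13°  →  valid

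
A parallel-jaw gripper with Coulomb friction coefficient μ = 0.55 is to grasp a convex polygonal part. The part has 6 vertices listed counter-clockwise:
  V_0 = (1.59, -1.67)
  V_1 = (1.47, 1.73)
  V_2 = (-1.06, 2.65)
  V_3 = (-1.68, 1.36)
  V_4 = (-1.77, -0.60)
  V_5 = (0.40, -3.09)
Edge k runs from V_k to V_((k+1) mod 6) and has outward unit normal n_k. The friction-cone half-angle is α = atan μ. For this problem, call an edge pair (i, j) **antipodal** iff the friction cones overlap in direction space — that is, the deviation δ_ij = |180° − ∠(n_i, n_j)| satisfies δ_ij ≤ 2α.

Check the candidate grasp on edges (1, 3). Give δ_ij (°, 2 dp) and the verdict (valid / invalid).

α = atan 0.55 = 28.81°;  2α = 57.62°
edge 1: e_1 = (-2.53, +0.92);  n_1 = (+0.3417, +0.9398)
edge 3: e_3 = (-0.09, -1.96);  n_3 = (-0.9989, +0.0459)
∠(n_1, n_3) = 107.35°
δ = |180° − 107.35°| = 72.65°
72.65° > 2α = 57.62°  →  invalid

δ = 72.65°, invalid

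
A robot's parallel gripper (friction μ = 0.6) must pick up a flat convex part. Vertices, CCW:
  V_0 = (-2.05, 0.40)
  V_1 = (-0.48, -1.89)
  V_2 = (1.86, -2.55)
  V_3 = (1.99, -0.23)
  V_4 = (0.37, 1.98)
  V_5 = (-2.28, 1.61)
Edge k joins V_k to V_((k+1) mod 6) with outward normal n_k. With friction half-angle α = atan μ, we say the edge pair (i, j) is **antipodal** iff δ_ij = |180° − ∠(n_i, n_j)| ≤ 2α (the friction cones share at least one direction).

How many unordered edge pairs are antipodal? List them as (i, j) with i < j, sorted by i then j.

α = atan 0.6 = 30.96°;  2α = 61.93°
n_0 = (-0.8248, -0.5655)
n_1 = (-0.2715, -0.9624)
n_2 = (+0.9984, -0.0559)
n_3 = (+0.8065, +0.5912)
n_4 = (-0.1383, +0.9904)
n_5 = (-0.9824, -0.1867)
  (0,1): δ = 140.19°  ·
  (0,2): δ = 37.64°  ✓
  (0,3): δ = 1.81°  ✓
  (0,4): δ = 63.51°  ·
  (0,5): δ = 156.33°  ·
  (1,2): δ = 77.46°  ·
  (1,3): δ = 38.01°  ✓
  (1,4): δ = 23.70°  ✓
  (1,5): δ = 116.51°  ·
  (2,3): δ = 140.55°  ·
  (2,4): δ = 78.84°  ·
  (2,5): δ = 13.97°  ✓
  (3,4): δ = 118.29°  ·
  (3,5): δ = 25.48°  ✓
  (4,5): δ = 87.19°  ·
antipodal pairs: 6

count = 6; pairs: (0,2), (0,3), (1,3), (1,4), (2,5), (3,5)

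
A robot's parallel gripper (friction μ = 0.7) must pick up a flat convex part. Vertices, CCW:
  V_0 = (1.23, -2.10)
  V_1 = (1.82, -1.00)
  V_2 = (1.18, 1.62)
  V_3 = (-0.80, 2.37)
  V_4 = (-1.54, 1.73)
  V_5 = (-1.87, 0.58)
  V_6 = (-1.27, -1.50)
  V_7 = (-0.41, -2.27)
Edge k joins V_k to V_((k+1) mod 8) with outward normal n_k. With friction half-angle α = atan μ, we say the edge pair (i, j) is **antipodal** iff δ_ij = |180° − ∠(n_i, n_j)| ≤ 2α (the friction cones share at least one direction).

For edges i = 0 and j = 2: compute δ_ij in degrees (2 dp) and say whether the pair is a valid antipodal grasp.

δ = 82.54°, invalid

α = atan 0.7 = 34.99°;  2α = 69.98°
edge 0: e_0 = (+0.59, +1.10);  n_0 = (+0.8812, -0.4727)
edge 2: e_2 = (-1.98, +0.75);  n_2 = (+0.3542, +0.9352)
∠(n_0, n_2) = 97.46°
δ = |180° − 97.46°| = 82.54°
82.54° > 2α = 69.98°  →  invalid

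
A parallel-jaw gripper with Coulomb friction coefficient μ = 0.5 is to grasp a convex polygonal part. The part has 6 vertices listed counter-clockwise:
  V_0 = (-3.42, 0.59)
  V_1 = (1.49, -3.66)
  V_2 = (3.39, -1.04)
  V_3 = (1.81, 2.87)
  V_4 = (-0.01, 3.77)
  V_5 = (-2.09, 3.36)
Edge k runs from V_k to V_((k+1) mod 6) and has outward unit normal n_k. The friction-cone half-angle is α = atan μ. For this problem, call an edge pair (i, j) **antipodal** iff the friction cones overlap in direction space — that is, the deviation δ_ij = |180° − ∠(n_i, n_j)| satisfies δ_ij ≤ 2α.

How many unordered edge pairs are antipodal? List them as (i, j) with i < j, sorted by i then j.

α = atan 0.5 = 26.57°;  2α = 53.13°
n_0 = (-0.6545, -0.7561)
n_1 = (+0.8095, -0.5871)
n_2 = (+0.9272, +0.3747)
n_3 = (+0.4433, +0.8964)
n_4 = (-0.1934, +0.9811)
n_5 = (-0.9015, +0.4328)
  (0,1): δ = 85.07°  ·
  (0,2): δ = 27.12°  ✓
  (0,3): δ = 14.57°  ✓
  (0,4): δ = 52.03°  ✓
  (0,5): δ = 105.23°  ·
  (1,2): δ = 122.05°  ·
  (1,3): δ = 80.36°  ·
  (1,4): δ = 42.90°  ✓
  (1,5): δ = 10.30°  ✓
  (2,3): δ = 138.32°  ·
  (2,4): δ = 100.85°  ·
  (2,5): δ = 47.65°  ✓
  (3,4): δ = 142.54°  ·
  (3,5): δ = 89.34°  ·
  (4,5): δ = 126.80°  ·
antipodal pairs: 6

count = 6; pairs: (0,2), (0,3), (0,4), (1,4), (1,5), (2,5)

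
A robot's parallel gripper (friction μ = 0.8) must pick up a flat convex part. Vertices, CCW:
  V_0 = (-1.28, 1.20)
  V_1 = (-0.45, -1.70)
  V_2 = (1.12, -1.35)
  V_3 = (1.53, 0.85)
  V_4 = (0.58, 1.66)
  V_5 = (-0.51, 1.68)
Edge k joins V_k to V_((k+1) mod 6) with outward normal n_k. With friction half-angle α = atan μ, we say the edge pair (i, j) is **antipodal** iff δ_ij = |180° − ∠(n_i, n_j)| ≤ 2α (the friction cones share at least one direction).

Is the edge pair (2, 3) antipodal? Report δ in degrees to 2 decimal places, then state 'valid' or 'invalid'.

α = atan 0.8 = 38.66°;  2α = 77.32°
edge 2: e_2 = (+0.41, +2.20);  n_2 = (+0.9831, -0.1832)
edge 3: e_3 = (-0.95, +0.81);  n_3 = (+0.6488, +0.7610)
∠(n_2, n_3) = 60.10°
δ = |180° − 60.10°| = 119.90°
119.90° > 2α = 77.32°  →  invalid

δ = 119.90°, invalid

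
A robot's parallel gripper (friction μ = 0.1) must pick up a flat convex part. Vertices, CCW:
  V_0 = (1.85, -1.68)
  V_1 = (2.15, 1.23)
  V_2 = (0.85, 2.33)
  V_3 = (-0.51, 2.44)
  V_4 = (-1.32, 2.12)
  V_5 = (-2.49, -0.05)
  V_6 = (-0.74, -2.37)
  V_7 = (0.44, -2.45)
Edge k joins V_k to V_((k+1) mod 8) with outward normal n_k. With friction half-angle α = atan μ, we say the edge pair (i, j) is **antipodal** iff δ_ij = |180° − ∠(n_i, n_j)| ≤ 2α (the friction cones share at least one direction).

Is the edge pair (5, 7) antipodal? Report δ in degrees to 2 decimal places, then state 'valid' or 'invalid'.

α = atan 0.1 = 5.71°;  2α = 11.42°
edge 5: e_5 = (+1.75, -2.32);  n_5 = (-0.7983, -0.6022)
edge 7: e_7 = (+1.41, +0.77);  n_7 = (+0.4793, -0.8777)
∠(n_5, n_7) = 81.61°
δ = |180° − 81.61°| = 98.39°
98.39° > 2α = 11.42°  →  invalid

δ = 98.39°, invalid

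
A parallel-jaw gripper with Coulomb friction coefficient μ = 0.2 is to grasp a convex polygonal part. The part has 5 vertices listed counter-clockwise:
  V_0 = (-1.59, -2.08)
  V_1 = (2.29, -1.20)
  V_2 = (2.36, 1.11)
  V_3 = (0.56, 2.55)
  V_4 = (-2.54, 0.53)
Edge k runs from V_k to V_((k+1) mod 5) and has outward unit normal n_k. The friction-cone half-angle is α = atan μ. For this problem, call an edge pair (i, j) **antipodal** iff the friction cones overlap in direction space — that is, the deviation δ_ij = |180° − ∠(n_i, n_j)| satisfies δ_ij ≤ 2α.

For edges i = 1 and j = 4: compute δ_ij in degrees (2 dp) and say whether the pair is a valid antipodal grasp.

α = atan 0.2 = 11.31°;  2α = 22.62°
edge 1: e_1 = (+0.07, +2.31);  n_1 = (+0.9995, -0.0303)
edge 4: e_4 = (+0.95, -2.61);  n_4 = (-0.9397, -0.3420)
∠(n_1, n_4) = 158.26°
δ = |180° − 158.26°| = 21.74°
21.74° ≤ 2α = 22.62°  →  valid

δ = 21.74°, valid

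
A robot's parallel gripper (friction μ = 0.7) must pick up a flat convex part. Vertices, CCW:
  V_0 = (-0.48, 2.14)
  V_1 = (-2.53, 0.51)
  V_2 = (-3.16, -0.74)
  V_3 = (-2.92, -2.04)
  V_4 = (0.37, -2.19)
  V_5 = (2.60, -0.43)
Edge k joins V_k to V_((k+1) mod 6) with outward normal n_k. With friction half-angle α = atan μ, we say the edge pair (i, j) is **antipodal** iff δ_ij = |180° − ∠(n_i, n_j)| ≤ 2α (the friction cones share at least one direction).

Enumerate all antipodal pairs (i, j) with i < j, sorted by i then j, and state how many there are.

count = 7; pairs: (0,3), (0,4), (1,3), (1,4), (2,4), (2,5), (3,5)

α = atan 0.7 = 34.99°;  2α = 69.98°
n_0 = (-0.6224, +0.7827)
n_1 = (-0.8930, +0.4501)
n_2 = (-0.9834, -0.1815)
n_3 = (-0.0455, -0.9990)
n_4 = (+0.6195, -0.7850)
n_5 = (+0.6407, +0.7678)
  (0,1): δ = 155.24°  ·
  (0,2): δ = 118.03°  ·
  (0,3): δ = 41.10°  ✓
  (0,4): δ = 0.21°  ✓
  (0,5): δ = 101.67°  ·
  (1,2): δ = 142.79°  ·
  (1,3): δ = 65.86°  ✓
  (1,4): δ = 24.97°  ✓
  (1,5): δ = 76.91°  ·
  (2,3): δ = 103.07°  ·
  (2,4): δ = 62.18°  ✓
  (2,5): δ = 39.70°  ✓
  (3,4): δ = 139.11°  ·
  (3,5): δ = 37.23°  ✓
  (4,5): δ = 78.12°  ·
antipodal pairs: 7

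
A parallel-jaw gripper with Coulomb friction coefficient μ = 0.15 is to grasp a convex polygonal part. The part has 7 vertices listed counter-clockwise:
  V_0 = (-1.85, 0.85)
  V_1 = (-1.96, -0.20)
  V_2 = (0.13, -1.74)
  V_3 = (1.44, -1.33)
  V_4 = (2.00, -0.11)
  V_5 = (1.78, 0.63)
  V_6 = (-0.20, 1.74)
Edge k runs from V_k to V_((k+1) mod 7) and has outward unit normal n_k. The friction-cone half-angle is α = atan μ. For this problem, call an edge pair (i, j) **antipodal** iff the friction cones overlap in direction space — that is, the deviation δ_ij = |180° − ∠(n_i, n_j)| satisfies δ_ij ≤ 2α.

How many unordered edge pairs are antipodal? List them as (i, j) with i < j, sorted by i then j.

count = 2; pairs: (1,5), (2,6)

α = atan 0.15 = 8.53°;  2α = 17.06°
n_0 = (-0.9946, +0.1042)
n_1 = (-0.5932, -0.8051)
n_2 = (+0.2987, -0.9544)
n_3 = (+0.9088, -0.4172)
n_4 = (+0.9585, +0.2850)
n_5 = (+0.4890, +0.8723)
n_6 = (-0.4747, +0.8801)
  (0,1): δ = 120.40°  ·
  (0,2): δ = 66.64°  ·
  (0,3): δ = 18.68°  ·
  (0,4): δ = 22.54°  ·
  (0,5): δ = 66.71°  ·
  (0,6): δ = 124.32°  ·
  (1,2): δ = 126.24°  ·
  (1,3): δ = 78.27°  ·
  (1,4): δ = 37.06°  ·
  (1,5): δ = 7.11°  ✓
  (1,6): δ = 64.73°  ·
  (2,3): δ = 132.03°  ·
  (2,4): δ = 90.82°  ·
  (2,5): δ = 46.65°  ·
  (2,6): δ = 10.96°  ✓
  (3,4): δ = 138.79°  ·
  (3,5): δ = 94.62°  ·
  (3,6): δ = 37.00°  ·
  (4,5): δ = 135.83°  ·
  (4,6): δ = 78.21°  ·
  (5,6): δ = 122.38°  ·
antipodal pairs: 2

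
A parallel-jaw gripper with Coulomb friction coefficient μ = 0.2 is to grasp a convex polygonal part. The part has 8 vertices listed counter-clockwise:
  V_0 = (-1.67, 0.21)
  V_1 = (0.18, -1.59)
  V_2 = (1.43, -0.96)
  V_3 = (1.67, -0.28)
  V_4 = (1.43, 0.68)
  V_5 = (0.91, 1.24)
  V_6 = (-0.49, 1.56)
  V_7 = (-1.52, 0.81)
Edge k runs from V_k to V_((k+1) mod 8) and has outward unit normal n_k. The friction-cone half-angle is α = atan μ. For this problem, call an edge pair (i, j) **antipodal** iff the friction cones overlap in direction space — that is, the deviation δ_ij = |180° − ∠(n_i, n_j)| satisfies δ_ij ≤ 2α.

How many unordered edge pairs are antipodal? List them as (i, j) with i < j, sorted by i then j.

count = 3; pairs: (0,4), (1,6), (2,7)

α = atan 0.2 = 11.31°;  2α = 22.62°
n_0 = (-0.6974, -0.7167)
n_1 = (+0.4501, -0.8930)
n_2 = (+0.9430, -0.3328)
n_3 = (+0.9701, +0.2425)
n_4 = (+0.7328, +0.6805)
n_5 = (+0.2228, +0.9749)
n_6 = (-0.5886, +0.8084)
n_7 = (-0.9701, +0.2425)
  (0,1): δ = 109.04°  ·
  (0,2): δ = 65.22°  ·
  (0,3): δ = 31.75°  ·
  (0,4): δ = 2.91°  ✓
  (0,5): δ = 31.34°  ·
  (0,6): δ = 80.28°  ·
  (0,7): δ = 120.18°  ·
  (1,2): δ = 136.19°  ·
  (1,3): δ = 102.71°  ·
  (1,4): δ = 73.87°  ·
  (1,5): δ = 39.62°  ·
  (1,6): δ = 9.31°  ✓
  (1,7): δ = 49.22°  ·
  (2,3): δ = 146.52°  ·
  (2,4): δ = 117.68°  ·
  (2,5): δ = 83.43°  ·
  (2,6): δ = 34.50°  ·
  (2,7): δ = 5.40°  ✓
  (3,4): δ = 151.16°  ·
  (3,5): δ = 116.91°  ·
  (3,6): δ = 67.98°  ·
  (3,7): δ = 28.07°  ·
  (4,5): δ = 145.75°  ·
  (4,6): δ = 96.82°  ·
  (4,7): δ = 56.92°  ·
  (5,6): δ = 131.06°  ·
  (5,7): δ = 91.16°  ·
  (6,7): δ = 140.10°  ·
antipodal pairs: 3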